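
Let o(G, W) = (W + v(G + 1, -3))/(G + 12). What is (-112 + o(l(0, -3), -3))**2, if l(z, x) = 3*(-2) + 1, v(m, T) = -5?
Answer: 627264/49 ≈ 12801.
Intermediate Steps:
l(z, x) = -5 (l(z, x) = -6 + 1 = -5)
o(G, W) = (-5 + W)/(12 + G) (o(G, W) = (W - 5)/(G + 12) = (-5 + W)/(12 + G))
(-112 + o(l(0, -3), -3))**2 = (-112 + (-5 - 3)/(12 - 5))**2 = (-112 - 8/7)**2 = (-792/7)**2 = 627264/49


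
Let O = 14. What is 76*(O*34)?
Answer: 36176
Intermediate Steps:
76*(O*34) = 76*(14*34) = 76*476 = 36176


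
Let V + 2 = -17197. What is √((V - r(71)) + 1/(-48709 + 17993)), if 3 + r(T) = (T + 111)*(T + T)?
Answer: I*√10151765786239/15358 ≈ 207.46*I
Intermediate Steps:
V = -17199 (V = -2 - 17197 = -17199)
r(T) = -3 + 2*T*(111 + T) (r(T) = -3 + (T + 111)*(T + T) = -3 + (111 + T)*(2*T) = -3 + 2*T*(111 + T))
√((V - r(71)) + 1/(-48709 + 17993)) = √((-17199 - (-3 + 2*71² + 222*71)) + 1/(-48709 + 17993)) = √((-17199 - (-3 + 2*5041 + 15762)) + 1/(-30716)) = √((-17199 - (-3 + 10082 + 15762)) - 1/30716) = √((-17199 - 1*25841) - 1/30716) = √((-17199 - 25841) - 1/30716) = √(-43040 - 1/30716) = √(-1322016641/30716) = I*√10151765786239/15358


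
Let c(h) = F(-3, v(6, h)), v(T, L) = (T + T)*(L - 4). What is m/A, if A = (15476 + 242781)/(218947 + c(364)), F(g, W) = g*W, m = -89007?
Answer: -18334284909/258257 ≈ -70992.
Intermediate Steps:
v(T, L) = 2*T*(-4 + L) (v(T, L) = (2*T)*(-4 + L) = 2*T*(-4 + L))
F(g, W) = W*g
c(h) = 144 - 36*h (c(h) = (2*6*(-4 + h))*(-3) = (-48 + 12*h)*(-3) = 144 - 36*h)
A = 258257/205987 (A = (15476 + 242781)/(218947 + (144 - 36*364)) = 258257/(218947 + (144 - 13104)) = 258257/(218947 - 12960) = 258257/205987 ≈ 1.2538)
m/A = -89007/258257/205987 = -89007*205987/258257 = -18334284909/258257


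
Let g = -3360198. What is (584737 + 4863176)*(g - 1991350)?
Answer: -29154767919324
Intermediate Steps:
(584737 + 4863176)*(g - 1991350) = (584737 + 4863176)*(-3360198 - 1991350) = 5447913*(-5351548) = -29154767919324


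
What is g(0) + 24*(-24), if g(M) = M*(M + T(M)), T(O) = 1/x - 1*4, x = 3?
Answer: -576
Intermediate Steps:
T(O) = -11/3 (T(O) = 1/3 - 1*4 = ⅓ - 4 = -11/3)
g(M) = M*(-11/3 + M) (g(M) = M*(M - 11/3) = M*(-11/3 + M))
g(0) + 24*(-24) = (⅓)*0*(-11 + 3*0) + 24*(-24) = (⅓)*0*(-11 + 0) - 576 = (⅓)*0*(-11) - 576 = 0 - 576 = -576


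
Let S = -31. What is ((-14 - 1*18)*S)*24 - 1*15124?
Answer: 8684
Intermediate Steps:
((-14 - 1*18)*S)*24 - 1*15124 = ((-14 - 1*18)*(-31))*24 - 1*15124 = ((-14 - 18)*(-31))*24 - 15124 = -32*(-31)*24 - 15124 = 992*24 - 15124 = 23808 - 15124 = 8684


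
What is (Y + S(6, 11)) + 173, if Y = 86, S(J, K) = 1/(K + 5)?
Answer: 4145/16 ≈ 259.06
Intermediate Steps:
S(J, K) = 1/(5 + K)
(Y + S(6, 11)) + 173 = (86 + 1/(5 + 11)) + 173 = (86 + 1/16) + 173 = 1377/16 + 173 = 4145/16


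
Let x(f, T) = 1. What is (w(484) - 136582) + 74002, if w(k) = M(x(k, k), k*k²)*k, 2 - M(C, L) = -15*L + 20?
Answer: 823138031748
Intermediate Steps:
M(C, L) = -18 + 15*L (M(C, L) = 2 - (-15*L + 20) = 2 - (20 - 15*L) = 2 + (-20 + 15*L) = -18 + 15*L)
w(k) = k*(-18 + 15*k³) (w(k) = (-18 + 15*(k*k²))*k = (-18 + 15*k³)*k = k*(-18 + 15*k³))
(w(484) - 136582) + 74002 = ((-18*484 + 15*484⁴) - 136582) + 74002 = ((-8712 + 15*54875873536) - 136582) + 74002 = ((-8712 + 823138103040) - 136582) + 74002 = (823138094328 - 136582) + 74002 = 823137957746 + 74002 = 823138031748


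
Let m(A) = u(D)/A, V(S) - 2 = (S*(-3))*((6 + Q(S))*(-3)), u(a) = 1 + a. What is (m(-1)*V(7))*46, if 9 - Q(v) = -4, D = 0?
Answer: -55154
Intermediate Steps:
Q(v) = 13 (Q(v) = 9 - 1*(-4) = 9 + 4 = 13)
V(S) = 2 + 171*S (V(S) = 2 + (S*(-3))*((6 + 13)*(-3)) = 2 + (-3*S)*(19*(-3)) = 2 - 3*S*(-57) = 2 + 171*S)
m(A) = 1/A (m(A) = (1 + 0)/A = 1/A)
(m(-1)*V(7))*46 = ((2 + 171*7)/(-1))*46 = -(2 + 1197)*46 = -1*1199*46 = -1199*46 = -55154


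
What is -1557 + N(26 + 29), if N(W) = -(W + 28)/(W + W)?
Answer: -171353/110 ≈ -1557.8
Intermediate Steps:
N(W) = -(28 + W)/(2*W)
-1557 + N(26 + 29) = -1557 + (-28 - (26 + 29))/(2*(26 + 29)) = -1557 + (½)*(-28 - 1*55)/55 = -1557 + (½)*(1/55)*(-28 - 55) = -1557 + (½)*(1/55)*(-83) = -1557 - 83/110 = -171353/110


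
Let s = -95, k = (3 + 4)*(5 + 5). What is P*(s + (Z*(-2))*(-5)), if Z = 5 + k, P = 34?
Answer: 22270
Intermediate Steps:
k = 70 (k = 7*10 = 70)
Z = 75 (Z = 5 + 70 = 75)
P*(s + (Z*(-2))*(-5)) = 34*(-95 + (75*(-2))*(-5)) = 34*(-95 - 150*(-5)) = 34*(-95 + 750) = 34*655 = 22270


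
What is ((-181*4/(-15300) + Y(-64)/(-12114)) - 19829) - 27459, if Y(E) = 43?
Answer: -27051075361/572050 ≈ -47288.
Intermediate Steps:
((-181*4/(-15300) + Y(-64)/(-12114)) - 19829) - 27459 = ((-181*4/(-15300) + 43/(-12114)) - 19829) - 27459 = ((-724*(-1/15300) + 43*(-1/12114)) - 19829) - 27459 = ((181/3825 - 43/12114) - 19829) - 27459 = (25039/572050 - 19829) - 27459 = -11343154411/572050 - 27459 = -27051075361/572050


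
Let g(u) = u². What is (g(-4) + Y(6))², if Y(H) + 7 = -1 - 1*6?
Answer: 4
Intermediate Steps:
Y(H) = -14 (Y(H) = -7 + (-1 - 1*6) = -7 + (-1 - 6) = -7 - 7 = -14)
(g(-4) + Y(6))² = ((-4)² - 14)² = (16 - 14)² = 2² = 4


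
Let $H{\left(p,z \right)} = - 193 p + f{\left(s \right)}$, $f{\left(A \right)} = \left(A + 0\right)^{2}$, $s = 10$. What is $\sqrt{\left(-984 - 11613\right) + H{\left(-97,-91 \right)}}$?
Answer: $4 \sqrt{389} \approx 78.892$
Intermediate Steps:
$f{\left(A \right)} = A^{2}$
$H{\left(p,z \right)} = 100 - 193 p$ ($H{\left(p,z \right)} = - 193 p + 10^{2} = - 193 p + 100 = 100 - 193 p$)
$\sqrt{\left(-984 - 11613\right) + H{\left(-97,-91 \right)}} = \sqrt{\left(-984 - 11613\right) + \left(100 - -18721\right)} = \sqrt{-12597 + \left(100 + 18721\right)} = \sqrt{-12597 + 18821} = \sqrt{6224} = 4 \sqrt{389}$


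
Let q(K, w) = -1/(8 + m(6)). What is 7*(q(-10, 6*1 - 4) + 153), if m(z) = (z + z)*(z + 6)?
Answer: 162785/152 ≈ 1071.0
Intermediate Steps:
m(z) = 2*z*(6 + z) (m(z) = (2*z)*(6 + z) = 2*z*(6 + z))
q(K, w) = -1/152 (q(K, w) = -1/(8 + 2*6*(6 + 6)) = -1/(8 + 2*6*12) = -1/(8 + 144) = -1/152)
7*(q(-10, 6*1 - 4) + 153) = 7*(-1/152 + 153) = 7*(23255/152) = 162785/152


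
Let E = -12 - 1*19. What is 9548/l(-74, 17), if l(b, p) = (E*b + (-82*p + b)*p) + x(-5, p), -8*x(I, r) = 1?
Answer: -76384/181297 ≈ -0.42132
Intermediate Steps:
x(I, r) = -⅛ (x(I, r) = -⅛*1 = -⅛)
E = -31 (E = -12 - 19 = -31)
l(b, p) = -⅛ - 31*b + p*(b - 82*p) (l(b, p) = (-31*b + (-82*p + b)*p) - ⅛ = (-31*b + (b - 82*p)*p) - ⅛ = (-31*b + p*(b - 82*p)) - ⅛ = -⅛ - 31*b + p*(b - 82*p))
9548/l(-74, 17) = 9548/(-⅛ - 82*17² - 31*(-74) - 74*17) = 9548/(-⅛ - 82*289 + 2294 - 1258) = 9548/(-⅛ - 23698 + 2294 - 1258) = 9548/(-181297/8) = 9548*(-8/181297) = -76384/181297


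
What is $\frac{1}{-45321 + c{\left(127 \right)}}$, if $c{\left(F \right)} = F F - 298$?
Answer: $- \frac{1}{29490} \approx -3.391 \cdot 10^{-5}$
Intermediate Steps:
$c{\left(F \right)} = -298 + F^{2}$ ($c{\left(F \right)} = F^{2} - 298 = -298 + F^{2}$)
$\frac{1}{-45321 + c{\left(127 \right)}} = \frac{1}{-45321 - \left(298 - 127^{2}\right)} = \frac{1}{-45321 + \left(-298 + 16129\right)} = \frac{1}{-45321 + 15831} = \frac{1}{-29490} = - \frac{1}{29490}$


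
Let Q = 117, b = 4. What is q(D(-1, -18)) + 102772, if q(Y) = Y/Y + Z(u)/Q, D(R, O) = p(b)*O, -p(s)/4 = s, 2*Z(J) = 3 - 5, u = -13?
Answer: 12024440/117 ≈ 1.0277e+5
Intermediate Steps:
Z(J) = -1 (Z(J) = (3 - 5)/2 = (½)*(-2) = -1)
p(s) = -4*s
D(R, O) = -16*O (D(R, O) = (-4*4)*O = -16*O)
q(Y) = 116/117 (q(Y) = Y/Y - 1/117 = 1 - 1*1/117 = 1 - 1/117 = 116/117)
q(D(-1, -18)) + 102772 = 116/117 + 102772 = 12024440/117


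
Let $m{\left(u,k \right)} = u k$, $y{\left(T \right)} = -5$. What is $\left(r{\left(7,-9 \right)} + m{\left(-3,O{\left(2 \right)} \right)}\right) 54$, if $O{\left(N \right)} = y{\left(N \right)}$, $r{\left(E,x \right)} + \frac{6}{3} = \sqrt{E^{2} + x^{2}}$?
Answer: $702 + 54 \sqrt{130} \approx 1317.7$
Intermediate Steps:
$r{\left(E,x \right)} = -2 + \sqrt{E^{2} + x^{2}}$
$O{\left(N \right)} = -5$
$m{\left(u,k \right)} = k u$
$\left(r{\left(7,-9 \right)} + m{\left(-3,O{\left(2 \right)} \right)}\right) 54 = \left(\left(-2 + \sqrt{7^{2} + \left(-9\right)^{2}}\right) - -15\right) 54 = \left(\left(-2 + \sqrt{49 + 81}\right) + 15\right) 54 = \left(\left(-2 + \sqrt{130}\right) + 15\right) 54 = \left(13 + \sqrt{130}\right) 54 = 702 + 54 \sqrt{130}$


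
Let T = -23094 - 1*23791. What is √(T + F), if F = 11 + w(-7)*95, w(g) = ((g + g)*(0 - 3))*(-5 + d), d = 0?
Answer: 2*I*√16706 ≈ 258.5*I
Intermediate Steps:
T = -46885 (T = -23094 - 23791 = -46885)
w(g) = 30*g (w(g) = ((g + g)*(0 - 3))*(-5 + 0) = ((2*g)*(-3))*(-5) = -6*g*(-5) = 30*g)
F = -19939 (F = 11 + (30*(-7))*95 = 11 - 210*95 = 11 - 19950 = -19939)
√(T + F) = √(-46885 - 19939) = √(-66824) = 2*I*√16706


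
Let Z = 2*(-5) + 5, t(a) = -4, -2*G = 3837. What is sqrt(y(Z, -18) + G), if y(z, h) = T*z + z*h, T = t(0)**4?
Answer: I*sqrt(12434)/2 ≈ 55.754*I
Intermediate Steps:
G = -3837/2 (G = -1/2*3837 = -3837/2 ≈ -1918.5)
Z = -5 (Z = -10 + 5 = -5)
T = 256 (T = (-4)**4 = 256)
y(z, h) = 256*z + h*z (y(z, h) = 256*z + z*h = 256*z + h*z)
sqrt(y(Z, -18) + G) = sqrt(-5*(256 - 18) - 3837/2) = sqrt(-5*238 - 3837/2) = sqrt(-1190 - 3837/2) = sqrt(-6217/2) = I*sqrt(12434)/2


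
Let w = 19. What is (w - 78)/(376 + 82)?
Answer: -59/458 ≈ -0.12882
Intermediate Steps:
(w - 78)/(376 + 82) = (19 - 78)/(376 + 82) = -59/458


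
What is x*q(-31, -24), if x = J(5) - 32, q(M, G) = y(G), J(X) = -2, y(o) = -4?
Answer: 136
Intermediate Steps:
q(M, G) = -4
x = -34 (x = -2 - 32 = -34)
x*q(-31, -24) = -34*(-4) = 136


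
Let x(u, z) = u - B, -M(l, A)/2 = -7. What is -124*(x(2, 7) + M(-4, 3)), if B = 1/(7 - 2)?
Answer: -9796/5 ≈ -1959.2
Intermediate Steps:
B = ⅕ (B = 1/5 = ⅕ ≈ 0.20000)
M(l, A) = 14 (M(l, A) = -2*(-7) = 14)
x(u, z) = -⅕ + u (x(u, z) = u - 1*⅕ = u - ⅕ = -⅕ + u)
-124*(x(2, 7) + M(-4, 3)) = -124*((-⅕ + 2) + 14) = -124*(9/5 + 14) = -124*79/5 = -9796/5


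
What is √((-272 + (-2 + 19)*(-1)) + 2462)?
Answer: √2173 ≈ 46.615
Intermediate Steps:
√((-272 + (-2 + 19)*(-1)) + 2462) = √((-272 + 17*(-1)) + 2462) = √((-272 - 17) + 2462) = √(-289 + 2462) = √2173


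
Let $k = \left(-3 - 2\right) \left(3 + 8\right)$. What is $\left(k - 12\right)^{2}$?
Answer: $4489$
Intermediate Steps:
$k = -55$ ($k = \left(-5\right) 11 = -55$)
$\left(k - 12\right)^{2} = \left(-55 - 12\right)^{2} = \left(-67\right)^{2} = 4489$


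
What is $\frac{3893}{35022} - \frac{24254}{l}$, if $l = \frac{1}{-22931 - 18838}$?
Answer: $\frac{35479573851065}{35022} \approx 1.0131 \cdot 10^{9}$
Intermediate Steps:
$l = - \frac{1}{41769}$ ($l = \frac{1}{-41769} = - \frac{1}{41769} \approx -2.3941 \cdot 10^{-5}$)
$\frac{3893}{35022} - \frac{24254}{l} = \frac{3893}{35022} - \frac{24254}{- \frac{1}{41769}} = 3893 \cdot \frac{1}{35022} - -1013065326 = \frac{3893}{35022} + 1013065326 = \frac{35479573851065}{35022}$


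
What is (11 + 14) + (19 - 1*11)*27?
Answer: 241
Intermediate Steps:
(11 + 14) + (19 - 1*11)*27 = 25 + (19 - 11)*27 = 25 + 8*27 = 25 + 216 = 241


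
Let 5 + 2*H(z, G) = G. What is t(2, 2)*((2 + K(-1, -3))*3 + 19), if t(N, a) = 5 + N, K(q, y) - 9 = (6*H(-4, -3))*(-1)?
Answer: 868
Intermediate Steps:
H(z, G) = -5/2 + G/2
K(q, y) = 33 (K(q, y) = 9 + (6*(-5/2 + (½)*(-3)))*(-1) = 9 + (6*(-5/2 - 3/2))*(-1) = 9 + (6*(-4))*(-1) = 9 - 24*(-1) = 9 + 24 = 33)
t(2, 2)*((2 + K(-1, -3))*3 + 19) = (5 + 2)*((2 + 33)*3 + 19) = 7*(35*3 + 19) = 7*(105 + 19) = 7*124 = 868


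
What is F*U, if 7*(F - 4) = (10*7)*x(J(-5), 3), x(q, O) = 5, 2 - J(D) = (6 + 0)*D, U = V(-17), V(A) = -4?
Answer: -216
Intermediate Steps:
U = -4
J(D) = 2 - 6*D (J(D) = 2 - (6 + 0)*D = 2 - 6*D)
F = 54 (F = 4 + ((10*7)*5)/7 = 4 + (70*5)/7 = 4 + (⅐)*350 = 4 + 50 = 54)
F*U = 54*(-4) = -216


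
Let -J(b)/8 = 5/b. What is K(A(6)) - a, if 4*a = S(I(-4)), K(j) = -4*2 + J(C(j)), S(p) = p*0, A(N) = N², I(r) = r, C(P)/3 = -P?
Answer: -206/27 ≈ -7.6296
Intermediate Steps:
C(P) = -3*P (C(P) = 3*(-P) = -3*P)
J(b) = -40/b
S(p) = 0
K(j) = -8 + 40/(3*j) (K(j) = -4*2 - 40*(-1/(3*j)) = -8 - (-40)/(3*j) = -8 + 40/(3*j))
a = 0 (a = (¼)*0 = 0)
K(A(6)) - a = (-8 + 40/(3*(6²))) - 1*0 = (-8 + (40/3)/36) + 0 = (-8 + (40/3)*(1/36)) + 0 = (-8 + 10/27) + 0 = -206/27 + 0 = -206/27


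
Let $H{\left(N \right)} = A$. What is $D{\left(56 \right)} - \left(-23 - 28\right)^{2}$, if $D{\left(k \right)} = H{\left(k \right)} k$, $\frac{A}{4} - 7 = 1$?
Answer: $-809$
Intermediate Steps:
$A = 32$ ($A = 28 + 4 \cdot 1 = 28 + 4 = 32$)
$H{\left(N \right)} = 32$
$D{\left(k \right)} = 32 k$
$D{\left(56 \right)} - \left(-23 - 28\right)^{2} = 32 \cdot 56 - \left(-23 - 28\right)^{2} = 1792 - \left(-51\right)^{2} = 1792 - 2601 = -809$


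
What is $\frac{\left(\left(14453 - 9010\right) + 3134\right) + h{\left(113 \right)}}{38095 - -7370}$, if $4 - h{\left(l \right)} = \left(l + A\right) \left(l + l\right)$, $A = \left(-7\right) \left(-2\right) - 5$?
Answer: $- \frac{2713}{6495} \approx -0.41771$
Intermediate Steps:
$A = 9$ ($A = 14 - 5 = 9$)
$h{\left(l \right)} = 4 - 2 l \left(9 + l\right)$ ($h{\left(l \right)} = 4 - \left(l + 9\right) \left(l + l\right) = 4 - \left(9 + l\right) 2 l = 4 - 2 l \left(9 + l\right)$)
$\frac{\left(\left(14453 - 9010\right) + 3134\right) + h{\left(113 \right)}}{38095 - -7370} = \frac{\left(\left(14453 - 9010\right) + 3134\right) - \left(2030 + 25538\right)}{38095 - -7370} = \frac{\left(5443 + 3134\right) - 27568}{38095 + \left(-4212 + 11582\right)} = \frac{8577 - 27568}{38095 + 7370} = \frac{8577 - 27568}{45465} = \left(-18991\right) \frac{1}{45465} = - \frac{2713}{6495}$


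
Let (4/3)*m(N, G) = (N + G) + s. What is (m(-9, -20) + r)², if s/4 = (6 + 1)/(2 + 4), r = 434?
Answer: 2765569/16 ≈ 1.7285e+5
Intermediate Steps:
s = 14/3 (s = 4*((6 + 1)/(2 + 4)) = 4*(7/6) = 14/3 ≈ 4.6667)
m(N, G) = 7/2 + 3*G/4 + 3*N/4 (m(N, G) = 3*((N + G) + 14/3)/4 = 3*((G + N) + 14/3)/4 = 3*(14/3 + G + N)/4 = 7/2 + 3*G/4 + 3*N/4)
(m(-9, -20) + r)² = ((7/2 + (¾)*(-20) + (¾)*(-9)) + 434)² = ((7/2 - 15 - 27/4) + 434)² = (-73/4 + 434)² = (1663/4)² = 2765569/16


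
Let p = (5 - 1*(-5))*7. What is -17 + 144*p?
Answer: 10063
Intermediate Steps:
p = 70 (p = (5 + 5)*7 = 10*7 = 70)
-17 + 144*p = -17 + 144*70 = -17 + 10080 = 10063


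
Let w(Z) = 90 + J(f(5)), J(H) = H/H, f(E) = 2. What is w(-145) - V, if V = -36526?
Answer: 36617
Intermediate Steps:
J(H) = 1
w(Z) = 91 (w(Z) = 90 + 1 = 91)
w(-145) - V = 91 - 1*(-36526) = 91 + 36526 = 36617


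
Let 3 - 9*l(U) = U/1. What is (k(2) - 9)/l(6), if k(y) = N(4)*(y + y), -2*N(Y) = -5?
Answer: -3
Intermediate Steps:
l(U) = ⅓ - U/9 (l(U) = ⅓ - U/(9*1) = ⅓ - U/9)
N(Y) = 5/2 (N(Y) = -½*(-5) = 5/2)
k(y) = 5*y (k(y) = 5*(y + y)/2 = 5*(2*y)/2 = 5*y)
(k(2) - 9)/l(6) = (5*2 - 9)/(⅓ - ⅑*6) = (10 - 9)/(⅓ - ⅔) = 1/(-⅓) = -3*1 = -3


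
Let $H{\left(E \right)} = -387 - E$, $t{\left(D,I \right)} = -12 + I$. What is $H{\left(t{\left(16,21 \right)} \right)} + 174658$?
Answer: $174262$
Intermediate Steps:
$H{\left(t{\left(16,21 \right)} \right)} + 174658 = \left(-387 - \left(-12 + 21\right)\right) + 174658 = \left(-387 - 9\right) + 174658 = -396 + 174658 = 174262$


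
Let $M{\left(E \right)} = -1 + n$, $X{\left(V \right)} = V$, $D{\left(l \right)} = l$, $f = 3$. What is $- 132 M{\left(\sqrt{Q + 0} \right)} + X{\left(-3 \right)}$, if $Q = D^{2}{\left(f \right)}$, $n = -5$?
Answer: $789$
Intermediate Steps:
$Q = 9$ ($Q = 3^{2} = 9$)
$M{\left(E \right)} = -6$ ($M{\left(E \right)} = -1 - 5 = -6$)
$- 132 M{\left(\sqrt{Q + 0} \right)} + X{\left(-3 \right)} = \left(-132\right) \left(-6\right) - 3 = 792 - 3 = 789$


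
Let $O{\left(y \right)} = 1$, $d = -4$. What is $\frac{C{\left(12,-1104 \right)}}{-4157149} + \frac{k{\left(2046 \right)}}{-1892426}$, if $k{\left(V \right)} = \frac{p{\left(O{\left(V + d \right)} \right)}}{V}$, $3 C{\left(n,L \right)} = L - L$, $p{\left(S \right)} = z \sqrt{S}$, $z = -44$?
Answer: $\frac{1}{87997809} \approx 1.1364 \cdot 10^{-8}$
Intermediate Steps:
$p{\left(S \right)} = - 44 \sqrt{S}$
$C{\left(n,L \right)} = 0$ ($C{\left(n,L \right)} = \frac{L - L}{3} = \frac{1}{3} \cdot 0 = 0$)
$k{\left(V \right)} = - \frac{44}{V}$ ($k{\left(V \right)} = \frac{\left(-44\right) \sqrt{1}}{V} = \frac{\left(-44\right) 1}{V} = - \frac{44}{V}$)
$\frac{C{\left(12,-1104 \right)}}{-4157149} + \frac{k{\left(2046 \right)}}{-1892426} = \frac{0}{-4157149} + \frac{\left(-44\right) \frac{1}{2046}}{-1892426} = 0 \left(- \frac{1}{4157149}\right) + \left(-44\right) \frac{1}{2046} \left(- \frac{1}{1892426}\right) = 0 - - \frac{1}{87997809} = 0 + \frac{1}{87997809} = \frac{1}{87997809}$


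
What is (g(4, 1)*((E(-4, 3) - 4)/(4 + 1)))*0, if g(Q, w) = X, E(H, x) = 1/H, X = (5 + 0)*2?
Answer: 0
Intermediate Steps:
X = 10 (X = 5*2 = 10)
E(H, x) = 1/H
g(Q, w) = 10
(g(4, 1)*((E(-4, 3) - 4)/(4 + 1)))*0 = (10*((1/(-4) - 4)/(4 + 1)))*0 = (10*((-¼ - 4)/5))*0 = (10*(-17/4*⅕))*0 = (10*(-17/20))*0 = -17/2*0 = 0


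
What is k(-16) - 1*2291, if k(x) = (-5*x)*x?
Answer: -3571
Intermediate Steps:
k(x) = -5*x²
k(-16) - 1*2291 = -5*(-16)² - 1*2291 = -5*256 - 2291 = -1280 - 2291 = -3571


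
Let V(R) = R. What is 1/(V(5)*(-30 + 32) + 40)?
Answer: 1/50 ≈ 0.020000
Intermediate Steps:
1/(V(5)*(-30 + 32) + 40) = 1/(5*(-30 + 32) + 40) = 1/(5*2 + 40) = 1/(10 + 40) = 1/50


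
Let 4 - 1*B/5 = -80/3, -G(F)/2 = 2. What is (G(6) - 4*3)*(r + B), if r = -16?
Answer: -6592/3 ≈ -2197.3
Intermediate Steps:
G(F) = -4 (G(F) = -2*2 = -4)
B = 460/3 (B = 20 - (-400)/3 = 20 - 5*(-80/3) = 20 + 400/3 = 460/3 ≈ 153.33)
(G(6) - 4*3)*(r + B) = (-4 - 4*3)*(-16 + 460/3) = (-4 - 12)*(412/3) = -16*412/3 = -6592/3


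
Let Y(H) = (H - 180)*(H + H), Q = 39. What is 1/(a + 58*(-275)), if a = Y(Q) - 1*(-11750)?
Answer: -1/15198 ≈ -6.5798e-5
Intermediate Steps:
Y(H) = 2*H*(-180 + H) (Y(H) = (-180 + H)*(2*H) = 2*H*(-180 + H))
a = 752 (a = 2*39*(-180 + 39) - 1*(-11750) = 2*39*(-141) + 11750 = -10998 + 11750 = 752)
1/(a + 58*(-275)) = 1/(752 + 58*(-275)) = 1/(752 - 15950) = 1/(-15198) = -1/15198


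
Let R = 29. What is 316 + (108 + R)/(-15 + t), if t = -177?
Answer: 60535/192 ≈ 315.29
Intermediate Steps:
316 + (108 + R)/(-15 + t) = 316 + (108 + 29)/(-15 - 177) = 316 + 137/(-192) = 316 + 137*(-1/192) = 316 - 137/192 = 60535/192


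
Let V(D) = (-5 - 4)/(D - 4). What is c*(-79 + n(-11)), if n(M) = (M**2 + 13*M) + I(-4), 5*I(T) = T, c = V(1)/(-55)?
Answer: 1527/275 ≈ 5.5527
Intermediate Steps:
V(D) = -9/(-4 + D)
c = -3/55 (c = -9/(-4 + 1)/(-55) = -9/(-3)*(-1/55) = -9*(-1/3)*(-1/55) = 3*(-1/55) = -3/55 ≈ -0.054545)
I(T) = T/5
n(M) = -4/5 + M**2 + 13*M (n(M) = (M**2 + 13*M) + (1/5)*(-4) = (M**2 + 13*M) - 4/5 = -4/5 + M**2 + 13*M)
c*(-79 + n(-11)) = -3*(-79 + (-4/5 + (-11)**2 + 13*(-11)))/55 = -3*(-79 + (-4/5 + 121 - 143))/55 = -3*(-79 - 114/5)/55 = -3/55*(-509/5) = 1527/275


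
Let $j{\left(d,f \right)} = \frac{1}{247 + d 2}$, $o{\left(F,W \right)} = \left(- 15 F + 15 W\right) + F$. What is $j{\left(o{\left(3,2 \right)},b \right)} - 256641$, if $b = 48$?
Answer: $- \frac{57230942}{223} \approx -2.5664 \cdot 10^{5}$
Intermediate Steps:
$o{\left(F,W \right)} = - 14 F + 15 W$
$j{\left(d,f \right)} = \frac{1}{247 + 2 d}$
$j{\left(o{\left(3,2 \right)},b \right)} - 256641 = \frac{1}{247 + 2 \left(\left(-14\right) 3 + 15 \cdot 2\right)} - 256641 = \frac{1}{247 + 2 \left(-42 + 30\right)} - 256641 = \frac{1}{247 + 2 \left(-12\right)} - 256641 = \frac{1}{247 - 24} - 256641 = \frac{1}{223} - 256641 = - \frac{57230942}{223}$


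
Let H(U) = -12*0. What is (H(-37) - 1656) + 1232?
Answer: -424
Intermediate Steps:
H(U) = 0
(H(-37) - 1656) + 1232 = (0 - 1656) + 1232 = -1656 + 1232 = -424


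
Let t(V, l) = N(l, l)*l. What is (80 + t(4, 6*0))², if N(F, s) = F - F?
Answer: 6400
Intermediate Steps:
N(F, s) = 0
t(V, l) = 0 (t(V, l) = 0*l = 0)
(80 + t(4, 6*0))² = (80 + 0)² = 80² = 6400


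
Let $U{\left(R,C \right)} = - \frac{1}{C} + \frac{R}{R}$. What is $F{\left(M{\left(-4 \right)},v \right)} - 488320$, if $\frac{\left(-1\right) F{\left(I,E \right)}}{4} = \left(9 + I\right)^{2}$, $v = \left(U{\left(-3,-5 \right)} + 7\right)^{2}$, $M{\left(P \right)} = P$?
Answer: $-488420$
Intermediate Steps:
$U{\left(R,C \right)} = 1 - \frac{1}{C}$ ($U{\left(R,C \right)} = - \frac{1}{C} + 1 = 1 - \frac{1}{C}$)
$v = \frac{1681}{25}$ ($v = \left(\frac{-1 - 5}{-5} + 7\right)^{2} = \left(\left(- \frac{1}{5}\right) \left(-6\right) + 7\right)^{2} = \left(\frac{6}{5} + 7\right)^{2} = \left(\frac{41}{5}\right)^{2} = \frac{1681}{25} \approx 67.24$)
$F{\left(I,E \right)} = - 4 \left(9 + I\right)^{2}$
$F{\left(M{\left(-4 \right)},v \right)} - 488320 = - 4 \left(9 - 4\right)^{2} - 488320 = - 4 \cdot 5^{2} - 488320 = \left(-4\right) 25 - 488320 = -100 - 488320 = -488420$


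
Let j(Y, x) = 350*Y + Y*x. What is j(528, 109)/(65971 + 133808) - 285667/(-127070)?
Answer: 29288645411/8461972510 ≈ 3.4612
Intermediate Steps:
j(528, 109)/(65971 + 133808) - 285667/(-127070) = (528*(350 + 109))/(65971 + 133808) - 285667/(-127070) = (528*459)/199779 - 285667*(-1/127070) = 242352*(1/199779) + 285667/127070 = 80784/66593 + 285667/127070 = 29288645411/8461972510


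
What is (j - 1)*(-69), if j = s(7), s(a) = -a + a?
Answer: 69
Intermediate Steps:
s(a) = 0
j = 0
(j - 1)*(-69) = (0 - 1)*(-69) = -1*(-69) = 69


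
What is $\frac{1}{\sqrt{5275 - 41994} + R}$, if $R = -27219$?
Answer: $- \frac{27219}{740910680} - \frac{i \sqrt{36719}}{740910680} \approx -3.6737 \cdot 10^{-5} - 2.5863 \cdot 10^{-7} i$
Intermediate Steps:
$\frac{1}{\sqrt{5275 - 41994} + R} = \frac{1}{\sqrt{5275 - 41994} - 27219} = \frac{1}{\sqrt{-36719} - 27219} = \frac{1}{i \sqrt{36719} - 27219} = \frac{1}{-27219 + i \sqrt{36719}}$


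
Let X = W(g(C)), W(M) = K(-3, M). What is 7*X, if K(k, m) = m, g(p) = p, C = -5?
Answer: -35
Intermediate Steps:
W(M) = M
X = -5
7*X = 7*(-5) = -35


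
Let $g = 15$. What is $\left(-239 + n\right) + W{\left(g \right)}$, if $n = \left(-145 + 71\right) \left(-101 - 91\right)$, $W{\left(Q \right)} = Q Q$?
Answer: $14194$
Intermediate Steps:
$W{\left(Q \right)} = Q^{2}$
$n = 14208$ ($n = \left(-74\right) \left(-192\right) = 14208$)
$\left(-239 + n\right) + W{\left(g \right)} = \left(-239 + 14208\right) + 15^{2} = 13969 + 225 = 14194$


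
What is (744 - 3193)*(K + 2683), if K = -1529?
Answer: -2826146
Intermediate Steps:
(744 - 3193)*(K + 2683) = (744 - 3193)*(-1529 + 2683) = -2449*1154 = -2826146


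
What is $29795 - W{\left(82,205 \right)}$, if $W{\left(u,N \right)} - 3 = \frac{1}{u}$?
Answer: $\frac{2442943}{82} \approx 29792.0$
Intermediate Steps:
$W{\left(u,N \right)} = 3 + \frac{1}{u}$
$29795 - W{\left(82,205 \right)} = 29795 - \left(3 + \frac{1}{82}\right) = 29795 - \frac{247}{82} = \frac{2442943}{82}$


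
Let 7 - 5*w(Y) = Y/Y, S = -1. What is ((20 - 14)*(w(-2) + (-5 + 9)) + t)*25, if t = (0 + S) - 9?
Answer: 530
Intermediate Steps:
w(Y) = 6/5 (w(Y) = 7/5 - Y/(5*Y) = 7/5 - 1/5*1 = 7/5 - 1/5 = 6/5)
t = -10 (t = (0 - 1) - 9 = -1 - 9 = -10)
((20 - 14)*(w(-2) + (-5 + 9)) + t)*25 = ((20 - 14)*(6/5 + (-5 + 9)) - 10)*25 = (6*(6/5 + 4) - 10)*25 = (6*(26/5) - 10)*25 = (156/5 - 10)*25 = (106/5)*25 = 530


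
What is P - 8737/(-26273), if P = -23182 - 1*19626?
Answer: -1124685847/26273 ≈ -42808.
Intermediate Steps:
P = -42808 (P = -23182 - 19626 = -42808)
P - 8737/(-26273) = -42808 - 8737/(-26273) = -42808 - 8737*(-1)/26273 = -42808 - 1*(-8737/26273) = -42808 + 8737/26273 = -1124685847/26273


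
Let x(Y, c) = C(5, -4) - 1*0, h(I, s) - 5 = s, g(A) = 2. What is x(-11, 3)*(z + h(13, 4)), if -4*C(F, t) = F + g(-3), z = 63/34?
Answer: -2583/136 ≈ -18.993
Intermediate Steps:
h(I, s) = 5 + s
z = 63/34 (z = 63*(1/34) = 63/34 ≈ 1.8529)
C(F, t) = -½ - F/4 (C(F, t) = -(F + 2)/4 = -(2 + F)/4 = -½ - F/4)
x(Y, c) = -7/4 (x(Y, c) = (-½ - ¼*5) - 1*0 = (-½ - 5/4) + 0 = -7/4 + 0 = -7/4)
x(-11, 3)*(z + h(13, 4)) = -7*(63/34 + (5 + 4))/4 = -7*(63/34 + 9)/4 = -7/4*369/34 = -2583/136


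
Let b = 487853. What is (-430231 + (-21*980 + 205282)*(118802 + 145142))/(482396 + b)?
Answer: 48750554457/970249 ≈ 50245.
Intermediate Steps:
(-430231 + (-21*980 + 205282)*(118802 + 145142))/(482396 + b) = (-430231 + (-21*980 + 205282)*(118802 + 145142))/(482396 + 487853) = (-430231 + (-20580 + 205282)*263944)/970249 = (-430231 + 184702*263944)*(1/970249) = (-430231 + 48750984688)*(1/970249) = 48750554457*(1/970249) = 48750554457/970249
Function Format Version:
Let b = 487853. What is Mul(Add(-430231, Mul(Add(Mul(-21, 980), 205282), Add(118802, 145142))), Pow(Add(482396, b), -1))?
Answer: Rational(48750554457, 970249) ≈ 50245.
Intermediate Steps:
Mul(Add(-430231, Mul(Add(Mul(-21, 980), 205282), Add(118802, 145142))), Pow(Add(482396, b), -1)) = Mul(Add(-430231, Mul(Add(Mul(-21, 980), 205282), Add(118802, 145142))), Pow(Add(482396, 487853), -1)) = Mul(Add(-430231, Mul(Add(-20580, 205282), 263944)), Pow(970249, -1)) = Mul(Add(-430231, Mul(184702, 263944)), Rational(1, 970249)) = Mul(Add(-430231, 48750984688), Rational(1, 970249)) = Mul(48750554457, Rational(1, 970249)) = Rational(48750554457, 970249)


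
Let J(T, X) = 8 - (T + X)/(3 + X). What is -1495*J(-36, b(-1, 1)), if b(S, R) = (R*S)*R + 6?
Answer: -142025/8 ≈ -17753.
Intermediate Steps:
b(S, R) = 6 + S*R**2 (b(S, R) = S*R**2 + 6 = 6 + S*R**2)
J(T, X) = 8 - (T + X)/(3 + X)
-1495*J(-36, b(-1, 1)) = -1495*(24 - 1*(-36) + 7*(6 - 1*1**2))/(3 + (6 - 1*1**2)) = -1495*(24 + 36 + 7*(6 - 1*1))/(3 + (6 - 1*1)) = -1495*(24 + 36 + 7*(6 - 1))/(3 + (6 - 1)) = -1495*(24 + 36 + 7*5)/(3 + 5) = -1495*(24 + 36 + 35)/8 = -1495*95/8 = -142025/8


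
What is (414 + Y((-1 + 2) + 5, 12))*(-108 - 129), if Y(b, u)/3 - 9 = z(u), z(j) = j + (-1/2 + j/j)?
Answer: -226809/2 ≈ -1.1340e+5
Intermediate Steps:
z(j) = 1/2 + j (z(j) = j + (-1*1/2 + 1) = j + (-1/2 + 1) = j + 1/2 = 1/2 + j)
Y(b, u) = 57/2 + 3*u (Y(b, u) = 27 + 3*(1/2 + u) = 27 + (3/2 + 3*u) = 57/2 + 3*u)
(414 + Y((-1 + 2) + 5, 12))*(-108 - 129) = (414 + (57/2 + 3*12))*(-108 - 129) = (414 + (57/2 + 36))*(-237) = (414 + 129/2)*(-237) = (957/2)*(-237) = -226809/2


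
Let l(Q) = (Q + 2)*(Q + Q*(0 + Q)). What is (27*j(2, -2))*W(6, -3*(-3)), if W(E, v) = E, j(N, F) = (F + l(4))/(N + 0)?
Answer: 9558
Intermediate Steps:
l(Q) = (2 + Q)*(Q + Q²) (l(Q) = (2 + Q)*(Q + Q*Q) = (2 + Q)*(Q + Q²))
j(N, F) = (120 + F)/N (j(N, F) = (F + 4*(2 + 4² + 3*4))/(N + 0) = (F + 4*(2 + 16 + 12))/N = (F + 4*30)/N = (F + 120)/N = (120 + F)/N)
(27*j(2, -2))*W(6, -3*(-3)) = (27*((120 - 2)/2))*6 = (27*((½)*118))*6 = (27*59)*6 = 1593*6 = 9558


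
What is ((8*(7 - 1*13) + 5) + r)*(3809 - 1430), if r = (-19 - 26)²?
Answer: 4715178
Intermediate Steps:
r = 2025 (r = (-45)² = 2025)
((8*(7 - 1*13) + 5) + r)*(3809 - 1430) = ((8*(7 - 1*13) + 5) + 2025)*(3809 - 1430) = ((8*(7 - 13) + 5) + 2025)*2379 = ((8*(-6) + 5) + 2025)*2379 = ((-48 + 5) + 2025)*2379 = (-43 + 2025)*2379 = 1982*2379 = 4715178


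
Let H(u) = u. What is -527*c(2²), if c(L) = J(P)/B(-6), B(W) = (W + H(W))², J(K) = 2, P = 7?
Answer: -527/72 ≈ -7.3194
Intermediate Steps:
B(W) = 4*W² (B(W) = (W + W)² = (2*W)² = 4*W²)
c(L) = 1/72 (c(L) = 2/((4*(-6)²)) = 2/((4*36)) = 2/144 = 2*(1/144) = 1/72)
-527*c(2²) = -527*1/72 = -527/72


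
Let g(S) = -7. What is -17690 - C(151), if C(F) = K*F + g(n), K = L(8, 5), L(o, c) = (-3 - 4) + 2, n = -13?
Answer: -16928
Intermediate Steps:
L(o, c) = -5 (L(o, c) = -7 + 2 = -5)
K = -5
C(F) = -7 - 5*F (C(F) = -5*F - 7 = -7 - 5*F)
-17690 - C(151) = -17690 - (-7 - 5*151) = -17690 - (-7 - 755) = -17690 - 1*(-762) = -17690 + 762 = -16928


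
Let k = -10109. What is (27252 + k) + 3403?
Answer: 20546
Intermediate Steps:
(27252 + k) + 3403 = (27252 - 10109) + 3403 = 17143 + 3403 = 20546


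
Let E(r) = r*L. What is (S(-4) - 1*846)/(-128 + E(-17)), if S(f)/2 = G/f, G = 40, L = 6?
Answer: 433/115 ≈ 3.7652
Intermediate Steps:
S(f) = 80/f (S(f) = 2*(40/f) = 80/f)
E(r) = 6*r (E(r) = r*6 = 6*r)
(S(-4) - 1*846)/(-128 + E(-17)) = (80/(-4) - 1*846)/(-128 + 6*(-17)) = (80*(-¼) - 846)/(-128 - 102) = (-20 - 846)/(-230) = -1/230*(-866) = 433/115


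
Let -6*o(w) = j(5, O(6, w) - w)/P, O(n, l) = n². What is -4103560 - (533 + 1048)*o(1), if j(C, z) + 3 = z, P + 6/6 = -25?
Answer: -53350496/13 ≈ -4.1039e+6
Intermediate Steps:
P = -26 (P = -1 - 25 = -26)
j(C, z) = -3 + z
o(w) = 11/52 - w/156 (o(w) = -(-3 + (6² - w))/(6*(-26)) = -(-3 + (36 - w))*(-1)/(6*26) = -(33 - w)*(-1)/(6*26) = -(-33/26 + w/26)/6 = 11/52 - w/156)
-4103560 - (533 + 1048)*o(1) = -4103560 - (533 + 1048)*(11/52 - 1/156*1) = -4103560 - 1581*(11/52 - 1/156) = -4103560 - 1581*8/39 = -4103560 - 1*4216/13 = -4103560 - 4216/13 = -53350496/13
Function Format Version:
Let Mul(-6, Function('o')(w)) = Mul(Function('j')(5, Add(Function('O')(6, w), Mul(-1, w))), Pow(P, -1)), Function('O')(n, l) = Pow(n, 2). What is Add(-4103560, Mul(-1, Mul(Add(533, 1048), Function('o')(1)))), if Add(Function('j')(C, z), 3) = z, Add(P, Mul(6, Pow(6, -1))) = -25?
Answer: Rational(-53350496, 13) ≈ -4.1039e+6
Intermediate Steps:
P = -26 (P = Add(-1, -25) = -26)
Function('j')(C, z) = Add(-3, z)
Function('o')(w) = Add(Rational(11, 52), Mul(Rational(-1, 156), w)) (Function('o')(w) = Mul(Rational(-1, 6), Mul(Add(-3, Add(Pow(6, 2), Mul(-1, w))), Pow(-26, -1))) = Mul(Rational(-1, 6), Mul(Add(-3, Add(36, Mul(-1, w))), Rational(-1, 26))) = Mul(Rational(-1, 6), Mul(Add(33, Mul(-1, w)), Rational(-1, 26))) = Mul(Rational(-1, 6), Add(Rational(-33, 26), Mul(Rational(1, 26), w))) = Add(Rational(11, 52), Mul(Rational(-1, 156), w)))
Add(-4103560, Mul(-1, Mul(Add(533, 1048), Function('o')(1)))) = Add(-4103560, Mul(-1, Mul(Add(533, 1048), Add(Rational(11, 52), Mul(Rational(-1, 156), 1))))) = Add(-4103560, Mul(-1, Mul(1581, Add(Rational(11, 52), Rational(-1, 156))))) = Add(-4103560, Mul(-1, Mul(1581, Rational(8, 39)))) = Add(-4103560, Mul(-1, Rational(4216, 13))) = Add(-4103560, Rational(-4216, 13)) = Rational(-53350496, 13)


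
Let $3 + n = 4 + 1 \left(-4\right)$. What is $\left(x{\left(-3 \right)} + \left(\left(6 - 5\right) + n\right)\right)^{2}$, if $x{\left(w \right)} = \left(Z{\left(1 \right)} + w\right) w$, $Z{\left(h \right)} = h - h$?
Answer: $49$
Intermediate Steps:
$Z{\left(h \right)} = 0$
$n = -3$ ($n = -3 + \left(4 + 1 \left(-4\right)\right) = -3 + \left(4 - 4\right) = -3 + 0 = -3$)
$x{\left(w \right)} = w^{2}$ ($x{\left(w \right)} = \left(0 + w\right) w = w w = w^{2}$)
$\left(x{\left(-3 \right)} + \left(\left(6 - 5\right) + n\right)\right)^{2} = \left(\left(-3\right)^{2} + \left(\left(6 - 5\right) - 3\right)\right)^{2} = \left(9 + \left(1 - 3\right)\right)^{2} = \left(9 - 2\right)^{2} = 7^{2} = 49$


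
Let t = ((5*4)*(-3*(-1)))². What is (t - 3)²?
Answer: 12938409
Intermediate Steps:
t = 3600 (t = (20*3)² = 60² = 3600)
(t - 3)² = (3600 - 3)² = 3597² = 12938409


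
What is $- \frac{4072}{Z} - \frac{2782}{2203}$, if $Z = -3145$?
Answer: $\frac{221226}{6928435} \approx 0.03193$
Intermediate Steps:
$- \frac{4072}{Z} - \frac{2782}{2203} = - \frac{4072}{-3145} - \frac{2782}{2203} = \left(-4072\right) \left(- \frac{1}{3145}\right) - \frac{2782}{2203} = \frac{4072}{3145} - \frac{2782}{2203} = \frac{221226}{6928435}$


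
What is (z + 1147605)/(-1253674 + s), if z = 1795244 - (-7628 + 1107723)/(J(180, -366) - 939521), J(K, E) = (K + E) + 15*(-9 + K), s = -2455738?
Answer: -2757868497653/3476245780504 ≈ -0.79335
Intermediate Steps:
J(K, E) = -135 + E + 16*K (J(K, E) = (E + K) + (-135 + 15*K) = -135 + E + 16*K)
z = 1682399652743/937142 (z = 1795244 - (-7628 + 1107723)/((-135 - 366 + 16*180) - 939521) = 1795244 - 1100095/((-135 - 366 + 2880) - 939521) = 1795244 - 1100095/(2379 - 939521) = 1795244 - 1100095/(-937142) = 1795244 - 1100095*(-1)/937142 = 1795244 - 1*(-1100095/937142) = 1795244 + 1100095/937142 = 1682399652743/937142 ≈ 1.7952e+6)
(z + 1147605)/(-1253674 + s) = (1682399652743/937142 + 1147605)/(-1253674 - 2455738) = (2757868497653/937142)/(-3709412) = (2757868497653/937142)*(-1/3709412) = -2757868497653/3476245780504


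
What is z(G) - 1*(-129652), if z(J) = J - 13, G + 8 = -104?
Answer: 129527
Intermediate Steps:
G = -112 (G = -8 - 104 = -112)
z(J) = -13 + J
z(G) - 1*(-129652) = (-13 - 112) - 1*(-129652) = -125 + 129652 = 129527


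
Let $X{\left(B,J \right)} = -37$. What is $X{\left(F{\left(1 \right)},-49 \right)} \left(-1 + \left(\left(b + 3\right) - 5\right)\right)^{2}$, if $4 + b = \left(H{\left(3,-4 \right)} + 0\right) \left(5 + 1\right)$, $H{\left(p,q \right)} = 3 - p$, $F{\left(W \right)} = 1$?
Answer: $-1813$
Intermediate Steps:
$b = -4$ ($b = -4 + \left(\left(3 - 3\right) + 0\right) \left(5 + 1\right) = -4 + \left(\left(3 - 3\right) + 0\right) 6 = -4 + \left(0 + 0\right) 6 = -4 + 0 \cdot 6 = -4 + 0 = -4$)
$X{\left(F{\left(1 \right)},-49 \right)} \left(-1 + \left(\left(b + 3\right) - 5\right)\right)^{2} = - 37 \left(-1 + \left(\left(-4 + 3\right) - 5\right)\right)^{2} = - 37 \left(-1 - 6\right)^{2} = - 37 \left(-7\right)^{2} = \left(-37\right) 49 = -1813$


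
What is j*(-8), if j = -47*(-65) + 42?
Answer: -24776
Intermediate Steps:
j = 3097 (j = 3055 + 42 = 3097)
j*(-8) = 3097*(-8) = -24776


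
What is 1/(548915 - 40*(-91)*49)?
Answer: 1/727275 ≈ 1.3750e-6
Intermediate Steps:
1/(548915 - 40*(-91)*49) = 1/(548915 + 3640*49) = 1/(548915 + 178360) = 1/727275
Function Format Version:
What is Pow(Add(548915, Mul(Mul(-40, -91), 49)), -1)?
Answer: Rational(1, 727275) ≈ 1.3750e-6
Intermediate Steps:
Pow(Add(548915, Mul(Mul(-40, -91), 49)), -1) = Pow(Add(548915, Mul(3640, 49)), -1) = Pow(Add(548915, 178360), -1) = Pow(727275, -1) = Rational(1, 727275)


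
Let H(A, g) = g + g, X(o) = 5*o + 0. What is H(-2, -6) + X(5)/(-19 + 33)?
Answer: -143/14 ≈ -10.214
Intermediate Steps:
X(o) = 5*o
H(A, g) = 2*g
H(-2, -6) + X(5)/(-19 + 33) = 2*(-6) + (5*5)/(-19 + 33) = -12 + 25/14 = -143/14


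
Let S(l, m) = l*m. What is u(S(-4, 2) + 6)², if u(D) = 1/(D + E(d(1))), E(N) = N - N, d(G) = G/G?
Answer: ¼ ≈ 0.25000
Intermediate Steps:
d(G) = 1
E(N) = 0
u(D) = 1/D (u(D) = 1/(D + 0) = 1/D)
u(S(-4, 2) + 6)² = (1/(-4*2 + 6))² = (1/(-8 + 6))² = (1/(-2))² = (-½)² = ¼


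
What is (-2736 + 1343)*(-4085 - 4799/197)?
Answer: 1127694792/197 ≈ 5.7243e+6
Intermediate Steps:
(-2736 + 1343)*(-4085 - 4799/197) = -1393*(-4085 - 4799*1/197) = -1393*(-4085 - 4799/197) = -1393*(-809544/197) = 1127694792/197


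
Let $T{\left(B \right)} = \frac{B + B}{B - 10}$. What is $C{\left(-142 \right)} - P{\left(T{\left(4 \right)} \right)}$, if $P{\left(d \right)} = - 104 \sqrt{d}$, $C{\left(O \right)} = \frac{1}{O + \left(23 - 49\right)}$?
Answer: $- \frac{1}{168} + \frac{208 i \sqrt{3}}{3} \approx -0.0059524 + 120.09 i$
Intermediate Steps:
$C{\left(O \right)} = \frac{1}{-26 + O}$ ($C{\left(O \right)} = \frac{1}{O + \left(23 - 49\right)} = \frac{1}{O - 26} = \frac{1}{-26 + O}$)
$T{\left(B \right)} = \frac{2 B}{-10 + B}$
$C{\left(-142 \right)} - P{\left(T{\left(4 \right)} \right)} = \frac{1}{-26 - 142} - - 104 \sqrt{2 \cdot 4 \frac{1}{-10 + 4}} = \frac{1}{-168} - - 104 \sqrt{2 \cdot 4 \frac{1}{-6}} = - \frac{1}{168} - - 104 \sqrt{2 \cdot 4 \left(- \frac{1}{6}\right)} = - \frac{1}{168} - - 104 \sqrt{- \frac{4}{3}} = - \frac{1}{168} - - 104 \frac{2 i \sqrt{3}}{3} = - \frac{1}{168} - - \frac{208 i \sqrt{3}}{3} = - \frac{1}{168} + \frac{208 i \sqrt{3}}{3}$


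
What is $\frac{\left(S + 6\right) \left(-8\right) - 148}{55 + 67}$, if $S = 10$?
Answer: $- \frac{138}{61} \approx -2.2623$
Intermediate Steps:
$\frac{\left(S + 6\right) \left(-8\right) - 148}{55 + 67} = \frac{\left(10 + 6\right) \left(-8\right) - 148}{55 + 67} = \frac{16 \left(-8\right) - 148}{122} = \left(-128 - 148\right) \frac{1}{122} = \left(-276\right) \frac{1}{122} = - \frac{138}{61}$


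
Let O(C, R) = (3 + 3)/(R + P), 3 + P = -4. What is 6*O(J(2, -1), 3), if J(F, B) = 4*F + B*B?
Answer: -9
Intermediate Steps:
P = -7 (P = -3 - 4 = -7)
J(F, B) = B² + 4*F (J(F, B) = 4*F + B² = B² + 4*F)
O(C, R) = 6/(-7 + R) (O(C, R) = (3 + 3)/(R - 7) = 6/(-7 + R))
6*O(J(2, -1), 3) = 6*(6/(-7 + 3)) = 6*(6/(-4)) = 6*(6*(-¼)) = 6*(-3/2) = -9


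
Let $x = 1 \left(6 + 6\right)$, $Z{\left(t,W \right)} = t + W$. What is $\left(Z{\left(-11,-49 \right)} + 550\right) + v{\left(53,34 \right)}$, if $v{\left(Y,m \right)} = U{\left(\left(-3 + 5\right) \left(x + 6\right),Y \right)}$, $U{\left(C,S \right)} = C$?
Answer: $526$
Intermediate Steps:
$Z{\left(t,W \right)} = W + t$
$x = 12$ ($x = 1 \cdot 12 = 12$)
$v{\left(Y,m \right)} = 36$ ($v{\left(Y,m \right)} = \left(-3 + 5\right) \left(12 + 6\right) = 2 \cdot 18 = 36$)
$\left(Z{\left(-11,-49 \right)} + 550\right) + v{\left(53,34 \right)} = \left(\left(-49 - 11\right) + 550\right) + 36 = \left(-60 + 550\right) + 36 = 490 + 36 = 526$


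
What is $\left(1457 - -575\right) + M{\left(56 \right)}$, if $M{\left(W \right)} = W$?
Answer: $2088$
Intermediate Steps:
$\left(1457 - -575\right) + M{\left(56 \right)} = \left(1457 - -575\right) + 56 = \left(1457 + 575\right) + 56 = 2032 + 56 = 2088$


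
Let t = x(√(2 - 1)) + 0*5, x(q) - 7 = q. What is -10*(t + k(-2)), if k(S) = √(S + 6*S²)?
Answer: -80 - 10*√22 ≈ -126.90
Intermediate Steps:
x(q) = 7 + q
t = 8 (t = (7 + √(2 - 1)) + 0*5 = (7 + √1) + 0 = (7 + 1) + 0 = 8 + 0 = 8)
-10*(t + k(-2)) = -10*(8 + √(-2*(1 + 6*(-2)))) = -10*(8 + √(-2*(1 - 12))) = -10*(8 + √(-2*(-11))) = -10*(8 + √22) = -80 - 10*√22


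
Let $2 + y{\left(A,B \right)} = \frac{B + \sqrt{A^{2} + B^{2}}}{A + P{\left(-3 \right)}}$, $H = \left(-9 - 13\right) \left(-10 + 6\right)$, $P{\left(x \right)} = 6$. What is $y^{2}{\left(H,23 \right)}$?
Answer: $\frac{\left(165 - \sqrt{8273}\right)^{2}}{8836} \approx 0.62047$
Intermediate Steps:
$H = 88$ ($H = \left(-22\right) \left(-4\right) = 88$)
$y{\left(A,B \right)} = -2 + \frac{B + \sqrt{A^{2} + B^{2}}}{6 + A}$ ($y{\left(A,B \right)} = -2 + \frac{B + \sqrt{A^{2} + B^{2}}}{A + 6} = -2 + \frac{B + \sqrt{A^{2} + B^{2}}}{6 + A}$)
$y^{2}{\left(H,23 \right)} = \left(\frac{-12 + 23 + \sqrt{88^{2} + 23^{2}} - 176}{6 + 88}\right)^{2} = \left(\frac{-12 + 23 + \sqrt{7744 + 529} - 176}{94}\right)^{2} = \left(\frac{-12 + 23 + \sqrt{8273} - 176}{94}\right)^{2} = \left(\frac{-165 + \sqrt{8273}}{94}\right)^{2} = \left(- \frac{165}{94} + \frac{\sqrt{8273}}{94}\right)^{2}$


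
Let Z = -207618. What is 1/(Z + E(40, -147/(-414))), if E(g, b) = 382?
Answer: -1/207236 ≈ -4.8254e-6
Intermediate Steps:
1/(Z + E(40, -147/(-414))) = 1/(-207618 + 382) = 1/(-207236) = -1/207236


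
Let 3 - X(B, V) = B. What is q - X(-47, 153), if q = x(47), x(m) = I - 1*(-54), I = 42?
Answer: 46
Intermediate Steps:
x(m) = 96 (x(m) = 42 - 1*(-54) = 42 + 54 = 96)
q = 96
X(B, V) = 3 - B
q - X(-47, 153) = 96 - (3 - 1*(-47)) = 96 - (3 + 47) = 96 - 1*50 = 96 - 50 = 46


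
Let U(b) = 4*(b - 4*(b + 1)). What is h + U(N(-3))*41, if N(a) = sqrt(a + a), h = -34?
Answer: -690 - 492*I*sqrt(6) ≈ -690.0 - 1205.1*I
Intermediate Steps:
N(a) = sqrt(2)*sqrt(a) (N(a) = sqrt(2*a) = sqrt(2)*sqrt(a))
U(b) = -16 - 12*b (U(b) = 4*(b - 4*(1 + b)) = 4*(b + (-4 - 4*b)) = 4*(-4 - 3*b) = -16 - 12*b)
h + U(N(-3))*41 = -34 + (-16 - 12*sqrt(2)*sqrt(-3))*41 = -34 + (-16 - 12*sqrt(2)*I*sqrt(3))*41 = -34 + (-16 - 12*I*sqrt(6))*41 = -34 + (-656 - 492*I*sqrt(6)) = -690 - 492*I*sqrt(6)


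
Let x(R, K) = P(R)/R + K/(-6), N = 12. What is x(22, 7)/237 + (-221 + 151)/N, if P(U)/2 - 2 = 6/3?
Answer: -45649/7821 ≈ -5.8367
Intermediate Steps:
P(U) = 8 (P(U) = 4 + 2*(6/3) = 4 + 2*(6*(⅓)) = 4 + 2*2 = 4 + 4 = 8)
x(R, K) = 8/R - K/6 (x(R, K) = 8/R + K/(-6) = 8/R + K*(-⅙) = 8/R - K/6)
x(22, 7)/237 + (-221 + 151)/N = (8/22 - ⅙*7)/237 + (-221 + 151)/12 = (8*(1/22) - 7/6)*(1/237) - 70*1/12 = (4/11 - 7/6)*(1/237) - 35/6 = -53/66*1/237 - 35/6 = -53/15642 - 35/6 = -45649/7821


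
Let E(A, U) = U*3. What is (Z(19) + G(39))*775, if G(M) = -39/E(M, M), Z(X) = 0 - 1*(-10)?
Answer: 22475/3 ≈ 7491.7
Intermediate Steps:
E(A, U) = 3*U
Z(X) = 10 (Z(X) = 0 + 10 = 10)
G(M) = -13/M (G(M) = -39*1/(3*M) = -13/M)
(Z(19) + G(39))*775 = (10 - 13/39)*775 = (10 - 13*1/39)*775 = (10 - 1/3)*775 = (29/3)*775 = 22475/3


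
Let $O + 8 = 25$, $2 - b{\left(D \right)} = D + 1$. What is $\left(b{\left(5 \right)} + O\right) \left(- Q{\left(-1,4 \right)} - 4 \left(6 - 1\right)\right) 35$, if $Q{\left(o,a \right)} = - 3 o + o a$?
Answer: $-8645$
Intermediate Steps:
$Q{\left(o,a \right)} = - 3 o + a o$
$b{\left(D \right)} = 1 - D$ ($b{\left(D \right)} = 2 - \left(D + 1\right) = 2 - \left(1 + D\right) = 1 - D$)
$O = 17$ ($O = -8 + 25 = 17$)
$\left(b{\left(5 \right)} + O\right) \left(- Q{\left(-1,4 \right)} - 4 \left(6 - 1\right)\right) 35 = \left(\left(1 - 5\right) + 17\right) \left(- \left(-1\right) \left(-3 + 4\right) - 4 \left(6 - 1\right)\right) 35 = \left(\left(1 - 5\right) + 17\right) \left(- \left(-1\right) 1 - 20\right) 35 = \left(-4 + 17\right) \left(\left(-1\right) \left(-1\right) - 20\right) 35 = 13 \left(1 - 20\right) 35 = 13 \left(-19\right) 35 = \left(-247\right) 35 = -8645$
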